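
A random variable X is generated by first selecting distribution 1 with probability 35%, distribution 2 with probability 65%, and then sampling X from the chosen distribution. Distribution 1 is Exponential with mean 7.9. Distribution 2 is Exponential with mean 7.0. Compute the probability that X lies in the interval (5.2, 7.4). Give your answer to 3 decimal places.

0.127

Conditional on each component, P(5.2 < X < 7.4): 1: 0.125853; 2: 0.128306.
By total probability, P(5.2 < X < 7.4) = 0.35·0.125853 + 0.65·0.128306 = 0.127447.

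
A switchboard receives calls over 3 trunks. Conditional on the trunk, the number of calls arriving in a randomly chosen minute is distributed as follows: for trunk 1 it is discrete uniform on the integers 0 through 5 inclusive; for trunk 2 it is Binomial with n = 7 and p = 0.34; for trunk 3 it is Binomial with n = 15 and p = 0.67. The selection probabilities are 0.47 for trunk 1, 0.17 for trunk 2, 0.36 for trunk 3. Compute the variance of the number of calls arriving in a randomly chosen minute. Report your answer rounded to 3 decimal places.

Per component, 1: μ=2.5, E[X²]=9.16667; 2: μ=2.38, E[X²]=7.2352; 3: μ=10.05, E[X²]=104.319.
E[X] = 0.47·2.5 + 0.17·2.38 + 0.36·10.05 = 5.1976.
E[X²] = 0.47·9.16667 + 0.17·7.2352 + 0.36·104.319 = 43.0932.
Var(X) = E[X²] − (E[X])² = 43.0932 − 27.015 = 16.0781.

16.078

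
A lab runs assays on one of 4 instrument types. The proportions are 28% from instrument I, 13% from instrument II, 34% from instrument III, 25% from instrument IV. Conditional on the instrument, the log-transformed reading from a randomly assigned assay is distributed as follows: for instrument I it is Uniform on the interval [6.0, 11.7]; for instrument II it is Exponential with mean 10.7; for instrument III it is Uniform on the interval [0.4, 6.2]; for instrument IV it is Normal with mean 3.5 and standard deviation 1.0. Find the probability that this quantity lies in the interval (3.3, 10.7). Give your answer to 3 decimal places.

Conditional on each instrument, P(3.3 < X < 10.7): I: 0.824561; II: 0.366734; III: 0.5; IV: 0.57926.
By total probability, P(3.3 < X < 10.7) = 0.28·0.824561 + 0.13·0.366734 + 0.34·0.5 + 0.25·0.57926 = 0.593368.

0.593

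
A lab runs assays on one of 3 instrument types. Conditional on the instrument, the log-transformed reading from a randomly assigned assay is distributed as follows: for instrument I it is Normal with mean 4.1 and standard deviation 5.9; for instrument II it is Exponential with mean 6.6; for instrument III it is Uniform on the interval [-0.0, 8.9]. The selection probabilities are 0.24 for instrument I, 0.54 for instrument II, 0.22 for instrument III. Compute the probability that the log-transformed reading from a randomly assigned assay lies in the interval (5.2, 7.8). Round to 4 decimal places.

0.1828

Conditional on each instrument, P(5.2 < X < 7.8): I: 0.160759; II: 0.148088; III: 0.292135.
By total probability, P(5.2 < X < 7.8) = 0.24·0.160759 + 0.54·0.148088 + 0.22·0.292135 = 0.182819.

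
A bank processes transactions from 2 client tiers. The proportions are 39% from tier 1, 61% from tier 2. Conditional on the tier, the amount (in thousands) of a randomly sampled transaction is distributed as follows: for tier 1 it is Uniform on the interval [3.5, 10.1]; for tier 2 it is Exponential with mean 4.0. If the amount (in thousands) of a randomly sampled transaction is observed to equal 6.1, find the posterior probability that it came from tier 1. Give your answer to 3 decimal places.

Likelihoods f(6.1 | ·): 1: 0.151515; 2: 0.0544053.
Posterior ∝ prior × likelihood. Numerator for 1: 0.39·0.151515 = 0.0590909.
Normalizing constant: 0.39·0.151515 + 0.61·0.0544053 = 0.0922781.
P(1 | observation) = 0.0590909 / 0.0922781 = 0.640357.

0.640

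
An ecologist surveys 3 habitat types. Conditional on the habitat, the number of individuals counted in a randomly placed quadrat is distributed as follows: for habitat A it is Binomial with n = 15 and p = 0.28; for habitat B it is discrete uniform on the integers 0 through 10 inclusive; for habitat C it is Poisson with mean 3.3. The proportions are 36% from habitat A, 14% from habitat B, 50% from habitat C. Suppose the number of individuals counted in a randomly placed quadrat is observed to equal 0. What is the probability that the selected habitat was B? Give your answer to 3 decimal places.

Likelihoods P(X=0 | ·): A: 0.00724415; B: 0.0909091; C: 0.0368832.
Posterior ∝ prior × likelihood. Numerator for B: 0.14·0.0909091 = 0.0127273.
Normalizing constant: 0.36·0.00724415 + 0.14·0.0909091 + 0.5·0.0368832 = 0.0337768.
P(B | observation) = 0.0127273 / 0.0337768 = 0.376806.

0.377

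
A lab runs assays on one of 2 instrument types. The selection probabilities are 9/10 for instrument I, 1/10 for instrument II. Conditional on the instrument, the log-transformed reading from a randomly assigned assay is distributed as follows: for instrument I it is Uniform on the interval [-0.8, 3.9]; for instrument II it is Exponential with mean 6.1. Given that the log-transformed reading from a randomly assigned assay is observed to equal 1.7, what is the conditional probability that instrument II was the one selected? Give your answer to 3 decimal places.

Likelihoods f(1.7 | ·): I: 0.212766; II: 0.124062.
Posterior ∝ prior × likelihood. Numerator for II: 0.1·0.124062 = 0.0124062.
Normalizing constant: 0.9·0.212766 + 0.1·0.124062 = 0.203896.
P(II | observation) = 0.0124062 / 0.203896 = 0.0608457.

0.061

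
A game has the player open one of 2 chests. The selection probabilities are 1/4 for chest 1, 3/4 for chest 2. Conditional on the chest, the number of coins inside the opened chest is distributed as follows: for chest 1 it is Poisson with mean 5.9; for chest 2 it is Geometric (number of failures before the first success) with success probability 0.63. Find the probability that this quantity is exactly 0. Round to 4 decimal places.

Conditional on each chest, P(X = 0): 1: 0.00273944; 2: 0.63.
By total probability, P(X = 0) = 0.25·0.00273944 + 0.75·0.63 = 0.473185.

0.4732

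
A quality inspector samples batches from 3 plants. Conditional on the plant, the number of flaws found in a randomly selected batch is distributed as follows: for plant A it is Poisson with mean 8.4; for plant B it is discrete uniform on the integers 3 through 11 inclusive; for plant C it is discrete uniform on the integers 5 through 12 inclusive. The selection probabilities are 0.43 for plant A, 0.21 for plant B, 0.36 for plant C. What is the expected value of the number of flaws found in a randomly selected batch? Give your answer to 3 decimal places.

8.142

Component means — A: 8.4; B: 7; C: 8.5.
E[X] = 0.43·8.4 + 0.21·7 + 0.36·8.5 = 8.142.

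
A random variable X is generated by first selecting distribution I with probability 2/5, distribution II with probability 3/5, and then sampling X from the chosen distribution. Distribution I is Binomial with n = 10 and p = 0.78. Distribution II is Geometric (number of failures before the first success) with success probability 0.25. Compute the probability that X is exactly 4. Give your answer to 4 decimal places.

Conditional on each component, P(X = 4): I: 0.0088132; II: 0.0791016.
By total probability, P(X = 4) = 0.4·0.0088132 + 0.6·0.0791016 = 0.0509862.

0.0510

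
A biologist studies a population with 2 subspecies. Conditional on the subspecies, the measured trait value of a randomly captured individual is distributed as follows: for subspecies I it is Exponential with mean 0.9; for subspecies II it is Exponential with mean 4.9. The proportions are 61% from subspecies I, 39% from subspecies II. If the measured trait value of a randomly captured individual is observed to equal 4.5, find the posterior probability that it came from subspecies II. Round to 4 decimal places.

Likelihoods f(4.5 | ·): I: 0.00748661; II: 0.0814633.
Posterior ∝ prior × likelihood. Numerator for II: 0.39·0.0814633 = 0.0317707.
Normalizing constant: 0.61·0.00748661 + 0.39·0.0814633 = 0.0363375.
P(II | observation) = 0.0317707 / 0.0363375 = 0.874322.

0.8743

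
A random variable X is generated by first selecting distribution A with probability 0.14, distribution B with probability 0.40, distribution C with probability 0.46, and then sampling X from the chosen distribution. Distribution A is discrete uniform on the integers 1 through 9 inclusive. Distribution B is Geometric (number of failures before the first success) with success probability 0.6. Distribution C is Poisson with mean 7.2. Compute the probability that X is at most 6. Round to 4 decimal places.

0.6860

Conditional on each component, P(X ≤ 6): A: 0.666667; B: 0.998362; C: 0.420356.
By total probability, P(X ≤ 6) = 0.14·0.666667 + 0.4·0.998362 + 0.46·0.420356 = 0.686042.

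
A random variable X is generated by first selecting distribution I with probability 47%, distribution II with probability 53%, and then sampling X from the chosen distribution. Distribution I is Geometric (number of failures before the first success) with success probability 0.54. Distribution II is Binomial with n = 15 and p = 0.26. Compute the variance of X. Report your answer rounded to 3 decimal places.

4.585

Per component, I: μ=0.851852, E[X²]=2.30316; II: μ=3.9, E[X²]=18.096.
E[X] = 0.47·0.851852 + 0.53·3.9 = 2.46737.
E[X²] = 0.47·2.30316 + 0.53·18.096 = 10.6734.
Var(X) = E[X²] − (E[X])² = 10.6734 − 6.08792 = 4.58545.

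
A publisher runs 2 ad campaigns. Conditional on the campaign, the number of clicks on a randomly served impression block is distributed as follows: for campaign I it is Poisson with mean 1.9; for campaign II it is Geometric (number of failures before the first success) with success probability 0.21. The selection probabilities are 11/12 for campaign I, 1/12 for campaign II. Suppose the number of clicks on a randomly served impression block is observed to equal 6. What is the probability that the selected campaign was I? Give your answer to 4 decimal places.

0.6780

Likelihoods P(X=6 | ·): I: 0.00977304; II: 0.0510484.
Posterior ∝ prior × likelihood. Numerator for I: 0.916667·0.00977304 = 0.00895862.
Normalizing constant: 0.916667·0.00977304 + 0.0833333·0.0510484 = 0.0132126.
P(I | observation) = 0.00895862 / 0.0132126 = 0.678033.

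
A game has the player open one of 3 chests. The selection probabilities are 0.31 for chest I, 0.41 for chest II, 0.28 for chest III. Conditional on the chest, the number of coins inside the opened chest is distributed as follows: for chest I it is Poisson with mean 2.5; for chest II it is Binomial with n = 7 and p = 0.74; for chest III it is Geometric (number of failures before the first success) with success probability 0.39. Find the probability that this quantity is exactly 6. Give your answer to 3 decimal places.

Conditional on each chest, P(X = 6): I: 0.0278337; II: 0.298856; III: 0.0200929.
By total probability, P(X = 6) = 0.31·0.0278337 + 0.41·0.298856 + 0.28·0.0200929 = 0.136785.

0.137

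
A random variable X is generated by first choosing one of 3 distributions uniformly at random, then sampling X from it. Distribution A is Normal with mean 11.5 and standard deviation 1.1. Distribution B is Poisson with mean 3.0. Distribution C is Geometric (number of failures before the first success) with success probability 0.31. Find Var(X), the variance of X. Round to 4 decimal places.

21.4478

Per component, A: μ=11.5, E[X²]=133.46; B: μ=3, E[X²]=12; C: μ=2.22581, E[X²]=12.1342.
E[X] = 0.333333·11.5 + 0.333333·3 + 0.333333·2.22581 = 5.57527.
E[X²] = 0.333333·133.46 + 0.333333·12 + 0.333333·12.1342 = 52.5314.
Var(X) = E[X²] − (E[X])² = 52.5314 − 31.0836 = 21.4478.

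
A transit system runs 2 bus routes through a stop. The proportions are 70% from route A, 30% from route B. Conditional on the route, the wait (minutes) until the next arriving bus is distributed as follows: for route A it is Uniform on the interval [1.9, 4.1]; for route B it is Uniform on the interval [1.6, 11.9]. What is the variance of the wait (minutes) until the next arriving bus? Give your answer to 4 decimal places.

Per component, A: μ=3, E[X²]=9.40333; B: μ=6.75, E[X²]=54.4033.
E[X] = 0.7·3 + 0.3·6.75 = 4.125.
E[X²] = 0.7·9.40333 + 0.3·54.4033 = 22.9033.
Var(X) = E[X²] − (E[X])² = 22.9033 − 17.0156 = 5.88771.

5.8877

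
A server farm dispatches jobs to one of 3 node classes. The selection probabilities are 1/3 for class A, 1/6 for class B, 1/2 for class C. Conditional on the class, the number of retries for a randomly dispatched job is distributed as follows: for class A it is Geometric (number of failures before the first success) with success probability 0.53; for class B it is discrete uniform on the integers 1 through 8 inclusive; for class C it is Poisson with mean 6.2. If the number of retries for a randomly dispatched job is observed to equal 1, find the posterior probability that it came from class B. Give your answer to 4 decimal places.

0.1891

Likelihoods P(X=1 | ·): A: 0.2491; B: 0.125; C: 0.0125825.
Posterior ∝ prior × likelihood. Numerator for B: 0.166667·0.125 = 0.0208333.
Normalizing constant: 0.333333·0.2491 + 0.166667·0.125 + 0.5·0.0125825 = 0.110158.
P(B | observation) = 0.0208333 / 0.110158 = 0.189122.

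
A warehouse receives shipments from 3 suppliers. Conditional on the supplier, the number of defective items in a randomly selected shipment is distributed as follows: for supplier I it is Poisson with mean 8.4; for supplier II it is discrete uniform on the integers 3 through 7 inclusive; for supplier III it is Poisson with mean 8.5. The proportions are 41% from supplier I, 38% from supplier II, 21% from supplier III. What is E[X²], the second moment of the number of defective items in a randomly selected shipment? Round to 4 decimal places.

59.5911

For each component E[X²] = Var + (mean)², giving I: 78.96; II: 27; III: 80.75.
Overall E[X²] = 0.41·78.96 + 0.38·27 + 0.21·80.75 = 59.5911.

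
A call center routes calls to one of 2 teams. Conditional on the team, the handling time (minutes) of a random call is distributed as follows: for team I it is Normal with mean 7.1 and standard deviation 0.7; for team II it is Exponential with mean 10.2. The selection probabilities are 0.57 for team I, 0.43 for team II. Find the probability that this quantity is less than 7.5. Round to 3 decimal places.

Conditional on each team, P(X < 7.5): I: 0.716145; II: 0.520636.
By total probability, P(X < 7.5) = 0.57·0.716145 + 0.43·0.520636 = 0.632076.

0.632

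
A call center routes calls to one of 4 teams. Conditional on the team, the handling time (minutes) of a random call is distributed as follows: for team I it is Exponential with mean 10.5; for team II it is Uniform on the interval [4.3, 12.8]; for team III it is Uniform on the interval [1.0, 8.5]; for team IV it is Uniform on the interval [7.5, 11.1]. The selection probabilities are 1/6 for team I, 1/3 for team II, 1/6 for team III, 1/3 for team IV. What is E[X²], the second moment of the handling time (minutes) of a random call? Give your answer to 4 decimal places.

For each component E[X²] = Var + (mean)², giving I: 220.5; II: 79.1233; III: 27.25; IV: 87.57.
Overall E[X²] = 0.166667·220.5 + 0.333333·79.1233 + 0.166667·27.25 + 0.333333·87.57 = 96.8561.

96.8561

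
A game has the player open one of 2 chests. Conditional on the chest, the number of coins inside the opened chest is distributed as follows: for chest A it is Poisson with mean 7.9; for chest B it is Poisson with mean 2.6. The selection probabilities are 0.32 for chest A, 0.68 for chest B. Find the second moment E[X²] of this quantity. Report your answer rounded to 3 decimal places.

For each component E[X²] = Var + (mean)², giving A: 70.31; B: 9.36.
Overall E[X²] = 0.32·70.31 + 0.68·9.36 = 28.864.

28.864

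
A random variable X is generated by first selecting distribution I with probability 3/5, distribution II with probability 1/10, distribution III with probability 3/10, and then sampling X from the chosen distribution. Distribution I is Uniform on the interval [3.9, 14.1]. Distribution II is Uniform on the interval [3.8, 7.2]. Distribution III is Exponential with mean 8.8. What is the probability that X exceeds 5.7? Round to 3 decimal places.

Conditional on each component, P(X > 5.7): I: 0.823529; II: 0.441176; III: 0.523234.
By total probability, P(X > 5.7) = 0.6·0.823529 + 0.1·0.441176 + 0.3·0.523234 = 0.695205.

0.695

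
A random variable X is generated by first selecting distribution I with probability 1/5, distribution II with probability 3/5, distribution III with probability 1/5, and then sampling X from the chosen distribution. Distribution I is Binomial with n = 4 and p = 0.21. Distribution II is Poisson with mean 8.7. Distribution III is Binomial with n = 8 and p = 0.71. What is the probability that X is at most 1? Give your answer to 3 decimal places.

Conditional on each component, P(X ≤ 1): I: 0.803654; II: 0.00161588; III: 0.00102982.
By total probability, P(X ≤ 1) = 0.2·0.803654 + 0.6·0.00161588 + 0.2·0.00102982 = 0.161906.

0.162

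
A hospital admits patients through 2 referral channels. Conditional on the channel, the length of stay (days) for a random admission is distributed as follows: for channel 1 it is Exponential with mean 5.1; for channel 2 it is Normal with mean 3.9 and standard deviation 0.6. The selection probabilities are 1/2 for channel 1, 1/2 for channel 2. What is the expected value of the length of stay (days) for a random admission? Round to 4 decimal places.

4.5000

Component means — 1: 5.1; 2: 3.9.
E[X] = 0.5·5.1 + 0.5·3.9 = 4.5.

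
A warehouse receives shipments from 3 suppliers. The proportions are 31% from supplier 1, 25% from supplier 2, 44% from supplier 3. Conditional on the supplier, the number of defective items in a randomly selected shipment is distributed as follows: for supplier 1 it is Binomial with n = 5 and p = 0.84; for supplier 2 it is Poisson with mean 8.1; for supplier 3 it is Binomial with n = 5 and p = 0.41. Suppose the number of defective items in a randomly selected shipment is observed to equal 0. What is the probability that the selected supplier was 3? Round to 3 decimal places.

Likelihoods P(X=0 | ·): 1: 0.000104858; 2: 0.000303539; 3: 0.0714924.
Posterior ∝ prior × likelihood. Numerator for 3: 0.44·0.0714924 = 0.0314567.
Normalizing constant: 0.31·0.000104858 + 0.25·0.000303539 + 0.44·0.0714924 = 0.0315651.
P(3 | observation) = 0.0314567 / 0.0315651 = 0.996566.

0.997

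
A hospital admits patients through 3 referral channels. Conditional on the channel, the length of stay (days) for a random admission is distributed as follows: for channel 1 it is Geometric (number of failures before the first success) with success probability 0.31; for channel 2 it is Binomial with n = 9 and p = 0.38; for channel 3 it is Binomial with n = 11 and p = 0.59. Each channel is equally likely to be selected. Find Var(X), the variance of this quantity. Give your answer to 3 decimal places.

7.213

Per component, 1: μ=2.22581, E[X²]=12.1342; 2: μ=3.42, E[X²]=13.8168; 3: μ=6.49, E[X²]=44.781.
E[X] = 0.333333·2.22581 + 0.333333·3.42 + 0.333333·6.49 = 4.04527.
E[X²] = 0.333333·12.1342 + 0.333333·13.8168 + 0.333333·44.781 = 23.5773.
Var(X) = E[X²] − (E[X])² = 23.5773 − 16.3642 = 7.21315.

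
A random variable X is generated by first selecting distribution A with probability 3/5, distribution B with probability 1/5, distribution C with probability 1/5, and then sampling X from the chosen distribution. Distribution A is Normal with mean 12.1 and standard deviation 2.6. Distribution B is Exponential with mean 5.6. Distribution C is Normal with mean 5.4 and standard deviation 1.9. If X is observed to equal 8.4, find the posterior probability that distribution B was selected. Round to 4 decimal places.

0.1490

Likelihoods f(8.4 | ·): A: 0.0557419; B: 0.0398447; C: 0.060366.
Posterior ∝ prior × likelihood. Numerator for B: 0.2·0.0398447 = 0.00796893.
Normalizing constant: 0.6·0.0557419 + 0.2·0.0398447 + 0.2·0.060366 = 0.0534872.
P(B | observation) = 0.00796893 / 0.0534872 = 0.148988.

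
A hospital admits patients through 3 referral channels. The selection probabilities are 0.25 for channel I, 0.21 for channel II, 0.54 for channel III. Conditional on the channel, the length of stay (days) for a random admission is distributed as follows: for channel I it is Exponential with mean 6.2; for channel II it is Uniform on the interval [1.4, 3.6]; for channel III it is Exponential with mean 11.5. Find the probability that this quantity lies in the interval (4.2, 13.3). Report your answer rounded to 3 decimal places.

Conditional on each channel, P(4.2 < X < 13.3): I: 0.390877; II: 0; III: 0.379467.
By total probability, P(4.2 < X < 13.3) = 0.25·0.390877 + 0.21·0 + 0.54·0.379467 = 0.302632.

0.303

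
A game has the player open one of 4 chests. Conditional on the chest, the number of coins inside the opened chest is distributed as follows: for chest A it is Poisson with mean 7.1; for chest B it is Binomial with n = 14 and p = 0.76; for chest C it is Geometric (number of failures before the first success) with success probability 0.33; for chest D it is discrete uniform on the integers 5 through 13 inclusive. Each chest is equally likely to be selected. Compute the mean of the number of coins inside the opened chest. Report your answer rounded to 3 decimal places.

Component means — A: 7.1; B: 10.64; C: 2.0303; D: 9.
E[X] = 0.25·7.1 + 0.25·10.64 + 0.25·2.0303 + 0.25·9 = 7.19258.

7.193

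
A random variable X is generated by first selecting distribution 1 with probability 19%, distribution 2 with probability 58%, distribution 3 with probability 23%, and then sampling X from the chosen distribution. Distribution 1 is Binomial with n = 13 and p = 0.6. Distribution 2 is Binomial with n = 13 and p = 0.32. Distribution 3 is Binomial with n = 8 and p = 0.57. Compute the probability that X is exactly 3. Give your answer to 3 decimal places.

Conditional on each component, P(X = 3): 1: 0.00647768; 2: 0.198109; 3: 0.15246.
By total probability, P(X = 3) = 0.19·0.00647768 + 0.58·0.198109 + 0.23·0.15246 = 0.1512.

0.151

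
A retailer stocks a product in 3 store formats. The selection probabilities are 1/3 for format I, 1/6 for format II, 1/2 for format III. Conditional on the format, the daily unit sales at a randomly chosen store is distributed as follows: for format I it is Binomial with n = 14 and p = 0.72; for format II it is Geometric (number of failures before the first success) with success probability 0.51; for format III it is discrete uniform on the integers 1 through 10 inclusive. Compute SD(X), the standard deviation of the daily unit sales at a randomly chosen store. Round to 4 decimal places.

3.9004

Per component, I: μ=10.08, E[X²]=104.429; II: μ=0.960784, E[X²]=2.807; III: μ=5.5, E[X²]=38.5.
E[X] = 0.333333·10.08 + 0.166667·0.960784 + 0.5·5.5 = 6.27013.
E[X²] = 0.333333·104.429 + 0.166667·2.807 + 0.5·38.5 = 54.5274.
Var(X) = E[X²] − (E[X])² = 54.5274 − 39.3145 = 15.2129.
SD(X) = √15.2129 = 3.90037.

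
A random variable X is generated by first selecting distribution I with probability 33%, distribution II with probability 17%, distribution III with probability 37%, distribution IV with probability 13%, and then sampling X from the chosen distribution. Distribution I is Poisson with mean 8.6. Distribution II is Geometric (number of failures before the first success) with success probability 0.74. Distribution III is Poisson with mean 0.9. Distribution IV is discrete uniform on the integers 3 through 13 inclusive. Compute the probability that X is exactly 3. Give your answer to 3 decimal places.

0.039

Conditional on each component, P(X = 3): I: 0.0195169; II: 0.0130062; III: 0.0493982; IV: 0.0909091.
By total probability, P(X = 3) = 0.33·0.0195169 + 0.17·0.0130062 + 0.37·0.0493982 + 0.13·0.0909091 = 0.0387472.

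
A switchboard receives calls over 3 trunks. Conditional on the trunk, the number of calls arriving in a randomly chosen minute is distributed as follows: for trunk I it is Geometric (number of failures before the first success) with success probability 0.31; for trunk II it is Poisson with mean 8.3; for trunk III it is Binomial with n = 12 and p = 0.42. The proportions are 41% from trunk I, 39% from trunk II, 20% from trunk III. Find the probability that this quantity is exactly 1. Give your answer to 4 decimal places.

0.0910

Conditional on each trunk, P(X = 1): I: 0.2139; II: 0.00206269; III: 0.0125933.
By total probability, P(X = 1) = 0.41·0.2139 + 0.39·0.00206269 + 0.2·0.0125933 = 0.0910221.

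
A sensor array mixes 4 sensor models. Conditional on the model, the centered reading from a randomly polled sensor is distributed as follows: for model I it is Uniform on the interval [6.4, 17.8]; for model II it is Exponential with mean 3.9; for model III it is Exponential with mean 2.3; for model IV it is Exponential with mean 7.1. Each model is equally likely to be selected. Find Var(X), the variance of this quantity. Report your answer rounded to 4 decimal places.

Per component, I: μ=12.1, E[X²]=157.24; II: μ=3.9, E[X²]=30.42; III: μ=2.3, E[X²]=10.58; IV: μ=7.1, E[X²]=100.82.
E[X] = 0.25·12.1 + 0.25·3.9 + 0.25·2.3 + 0.25·7.1 = 6.35.
E[X²] = 0.25·157.24 + 0.25·30.42 + 0.25·10.58 + 0.25·100.82 = 74.765.
Var(X) = E[X²] − (E[X])² = 74.765 − 40.3225 = 34.4425.

34.4425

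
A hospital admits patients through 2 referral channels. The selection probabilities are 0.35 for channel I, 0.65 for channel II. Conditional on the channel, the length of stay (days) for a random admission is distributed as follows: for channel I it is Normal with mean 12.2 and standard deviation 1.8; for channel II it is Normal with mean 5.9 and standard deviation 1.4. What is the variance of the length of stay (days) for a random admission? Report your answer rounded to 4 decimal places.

11.4375

Per component, I: μ=12.2, E[X²]=152.08; II: μ=5.9, E[X²]=36.77.
E[X] = 0.35·12.2 + 0.65·5.9 = 8.105.
E[X²] = 0.35·152.08 + 0.65·36.77 = 77.1285.
Var(X) = E[X²] − (E[X])² = 77.1285 − 65.691 = 11.4375.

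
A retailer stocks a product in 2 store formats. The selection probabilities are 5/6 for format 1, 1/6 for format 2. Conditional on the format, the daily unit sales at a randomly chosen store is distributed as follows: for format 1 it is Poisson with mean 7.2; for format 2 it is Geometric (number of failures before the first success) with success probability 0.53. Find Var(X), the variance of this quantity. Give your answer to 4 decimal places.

11.8145

Per component, 1: μ=7.2, E[X²]=59.04; 2: μ=0.886792, E[X²]=2.45959.
E[X] = 0.833333·7.2 + 0.166667·0.886792 = 6.1478.
E[X²] = 0.833333·59.04 + 0.166667·2.45959 = 49.6099.
Var(X) = E[X²] − (E[X])² = 49.6099 − 37.7954 = 11.8145.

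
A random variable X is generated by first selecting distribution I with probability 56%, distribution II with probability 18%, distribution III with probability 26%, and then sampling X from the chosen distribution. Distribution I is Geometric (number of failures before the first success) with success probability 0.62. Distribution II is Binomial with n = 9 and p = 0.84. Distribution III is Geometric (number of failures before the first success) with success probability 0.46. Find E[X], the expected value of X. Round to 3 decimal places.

2.009

Component means — I: 0.612903; II: 7.56; III: 1.17391.
E[X] = 0.56·0.612903 + 0.18·7.56 + 0.26·1.17391 = 2.00924.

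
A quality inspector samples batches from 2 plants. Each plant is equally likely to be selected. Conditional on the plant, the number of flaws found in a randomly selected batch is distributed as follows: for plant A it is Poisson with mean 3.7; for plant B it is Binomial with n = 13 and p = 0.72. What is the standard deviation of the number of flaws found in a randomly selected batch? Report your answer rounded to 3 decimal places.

Per component, A: μ=3.7, E[X²]=17.39; B: μ=9.36, E[X²]=90.2304.
E[X] = 0.5·3.7 + 0.5·9.36 = 6.53.
E[X²] = 0.5·17.39 + 0.5·90.2304 = 53.8102.
Var(X) = E[X²] − (E[X])² = 53.8102 − 42.6409 = 11.1693.
SD(X) = √11.1693 = 3.34205.

3.342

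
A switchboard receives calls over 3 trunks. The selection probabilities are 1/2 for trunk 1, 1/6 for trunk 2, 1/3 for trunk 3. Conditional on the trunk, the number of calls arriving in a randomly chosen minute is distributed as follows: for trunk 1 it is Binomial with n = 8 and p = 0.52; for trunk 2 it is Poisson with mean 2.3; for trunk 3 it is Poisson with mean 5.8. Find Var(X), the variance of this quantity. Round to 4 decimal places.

4.7322

Per component, 1: μ=4.16, E[X²]=19.3024; 2: μ=2.3, E[X²]=7.59; 3: μ=5.8, E[X²]=39.44.
E[X] = 0.5·4.16 + 0.166667·2.3 + 0.333333·5.8 = 4.39667.
E[X²] = 0.5·19.3024 + 0.166667·7.59 + 0.333333·39.44 = 24.0629.
Var(X) = E[X²] − (E[X])² = 24.0629 − 19.3307 = 4.73219.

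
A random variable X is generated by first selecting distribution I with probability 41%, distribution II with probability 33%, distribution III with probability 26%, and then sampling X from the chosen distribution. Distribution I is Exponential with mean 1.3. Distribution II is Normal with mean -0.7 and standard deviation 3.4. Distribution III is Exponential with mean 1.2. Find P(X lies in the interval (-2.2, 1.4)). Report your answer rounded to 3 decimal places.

Conditional on each component, P(-2.2 < X < 1.4): I: 0.659358; II: 0.402053; III: 0.688597.
By total probability, P(-2.2 < X < 1.4) = 0.41·0.659358 + 0.33·0.402053 + 0.26·0.688597 = 0.58205.

0.582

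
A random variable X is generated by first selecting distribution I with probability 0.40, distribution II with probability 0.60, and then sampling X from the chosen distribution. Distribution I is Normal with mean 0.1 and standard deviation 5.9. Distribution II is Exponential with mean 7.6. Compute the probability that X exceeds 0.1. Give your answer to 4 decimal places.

Conditional on each component, P(X > 0.1): I: 0.5; II: 0.986928.
By total probability, P(X > 0.1) = 0.4·0.5 + 0.6·0.986928 = 0.792157.

0.7922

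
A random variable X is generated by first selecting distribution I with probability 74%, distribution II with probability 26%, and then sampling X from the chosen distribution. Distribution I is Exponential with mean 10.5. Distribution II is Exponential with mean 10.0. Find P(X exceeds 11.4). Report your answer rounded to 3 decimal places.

Conditional on each component, P(X > 11.4): I: 0.337661; II: 0.319819.
By total probability, P(X > 11.4) = 0.74·0.337661 + 0.26·0.319819 = 0.333022.

0.333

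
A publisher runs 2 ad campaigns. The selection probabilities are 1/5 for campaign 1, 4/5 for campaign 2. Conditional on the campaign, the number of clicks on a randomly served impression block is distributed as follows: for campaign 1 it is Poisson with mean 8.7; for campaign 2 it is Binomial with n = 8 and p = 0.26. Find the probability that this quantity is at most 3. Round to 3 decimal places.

Conditional on each campaign, P(X ≤ 3): 1: 0.0262032; 2: 0.871883.
By total probability, P(X ≤ 3) = 0.2·0.0262032 + 0.8·0.871883 = 0.702747.

0.703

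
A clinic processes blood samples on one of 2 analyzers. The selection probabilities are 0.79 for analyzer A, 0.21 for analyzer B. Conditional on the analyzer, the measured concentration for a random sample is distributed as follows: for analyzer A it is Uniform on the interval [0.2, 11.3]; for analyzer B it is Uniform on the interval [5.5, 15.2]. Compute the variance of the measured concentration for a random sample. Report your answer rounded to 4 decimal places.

Per component, A: μ=5.75, E[X²]=43.33; B: μ=10.35, E[X²]=114.963.
E[X] = 0.79·5.75 + 0.21·10.35 = 6.716.
E[X²] = 0.79·43.33 + 0.21·114.963 = 58.373.
Var(X) = E[X²] − (E[X])² = 58.373 − 45.1047 = 13.2683.

13.2683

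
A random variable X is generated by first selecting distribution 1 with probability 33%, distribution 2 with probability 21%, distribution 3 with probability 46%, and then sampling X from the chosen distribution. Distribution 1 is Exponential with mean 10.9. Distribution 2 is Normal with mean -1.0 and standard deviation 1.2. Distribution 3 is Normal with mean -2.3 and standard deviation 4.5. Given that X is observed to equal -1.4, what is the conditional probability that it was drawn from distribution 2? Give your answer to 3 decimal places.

0.623

Likelihoods f(-1.4 | ·): 1: 0; 2: 0.314486; 3: 0.0868984.
Posterior ∝ prior × likelihood. Numerator for 2: 0.21·0.314486 = 0.0660421.
Normalizing constant: 0.33·0 + 0.21·0.314486 + 0.46·0.0868984 = 0.106015.
P(2 | observation) = 0.0660421 / 0.106015 = 0.622948.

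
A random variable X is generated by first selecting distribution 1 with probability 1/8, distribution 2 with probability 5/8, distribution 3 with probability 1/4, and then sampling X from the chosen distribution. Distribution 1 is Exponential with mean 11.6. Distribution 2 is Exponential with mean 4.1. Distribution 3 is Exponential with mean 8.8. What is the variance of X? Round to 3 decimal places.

Per component, 1: μ=11.6, E[X²]=269.12; 2: μ=4.1, E[X²]=33.62; 3: μ=8.8, E[X²]=154.88.
E[X] = 0.125·11.6 + 0.625·4.1 + 0.25·8.8 = 6.2125.
E[X²] = 0.125·269.12 + 0.625·33.62 + 0.25·154.88 = 93.3725.
Var(X) = E[X²] − (E[X])² = 93.3725 − 38.5952 = 54.7773.

54.777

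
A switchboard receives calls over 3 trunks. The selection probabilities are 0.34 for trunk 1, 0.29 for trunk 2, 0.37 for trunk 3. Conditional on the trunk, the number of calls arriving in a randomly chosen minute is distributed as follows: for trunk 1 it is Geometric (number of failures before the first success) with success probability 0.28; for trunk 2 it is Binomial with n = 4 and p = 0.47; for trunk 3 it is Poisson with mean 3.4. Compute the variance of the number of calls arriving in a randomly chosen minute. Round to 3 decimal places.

5.051

Per component, 1: μ=2.57143, E[X²]=15.7959; 2: μ=1.88, E[X²]=4.5308; 3: μ=3.4, E[X²]=14.96.
E[X] = 0.34·2.57143 + 0.29·1.88 + 0.37·3.4 = 2.67749.
E[X²] = 0.34·15.7959 + 0.29·4.5308 + 0.37·14.96 = 12.2197.
Var(X) = E[X²] − (E[X])² = 12.2197 − 7.16893 = 5.05081.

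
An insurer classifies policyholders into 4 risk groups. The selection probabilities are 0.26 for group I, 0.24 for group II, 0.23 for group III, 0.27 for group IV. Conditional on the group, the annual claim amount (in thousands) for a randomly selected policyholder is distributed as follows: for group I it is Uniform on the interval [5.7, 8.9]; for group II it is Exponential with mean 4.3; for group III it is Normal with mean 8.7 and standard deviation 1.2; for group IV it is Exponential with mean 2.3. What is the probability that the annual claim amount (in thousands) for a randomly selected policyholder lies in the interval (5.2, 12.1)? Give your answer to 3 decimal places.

0.573

Conditional on each group, P(5.2 < X < 12.1): I: 1; II: 0.238438; III: 0.995928; IV: 0.099069.
By total probability, P(5.2 < X < 12.1) = 0.26·1 + 0.24·0.238438 + 0.23·0.995928 + 0.27·0.099069 = 0.573037.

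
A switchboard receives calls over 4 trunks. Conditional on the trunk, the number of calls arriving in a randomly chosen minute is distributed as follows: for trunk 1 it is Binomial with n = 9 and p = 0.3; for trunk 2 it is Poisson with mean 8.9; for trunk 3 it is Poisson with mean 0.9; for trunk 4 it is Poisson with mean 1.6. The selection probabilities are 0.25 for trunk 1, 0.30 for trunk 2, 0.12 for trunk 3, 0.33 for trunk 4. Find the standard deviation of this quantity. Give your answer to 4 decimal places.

Per component, 1: μ=2.7, E[X²]=9.18; 2: μ=8.9, E[X²]=88.11; 3: μ=0.9, E[X²]=1.71; 4: μ=1.6, E[X²]=4.16.
E[X] = 0.25·2.7 + 0.3·8.9 + 0.12·0.9 + 0.33·1.6 = 3.981.
E[X²] = 0.25·9.18 + 0.3·88.11 + 0.12·1.71 + 0.33·4.16 = 30.306.
Var(X) = E[X²] − (E[X])² = 30.306 − 15.8484 = 14.4576.
SD(X) = √14.4576 = 3.80232.

3.8023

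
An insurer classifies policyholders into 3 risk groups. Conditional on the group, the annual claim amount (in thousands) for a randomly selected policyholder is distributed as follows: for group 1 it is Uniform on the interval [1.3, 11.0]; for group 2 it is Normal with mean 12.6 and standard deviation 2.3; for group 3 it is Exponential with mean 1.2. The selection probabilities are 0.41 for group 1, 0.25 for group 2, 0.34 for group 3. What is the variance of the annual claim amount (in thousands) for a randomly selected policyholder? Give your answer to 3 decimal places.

23.753

Per component, 1: μ=6.15, E[X²]=45.6633; 2: μ=12.6, E[X²]=164.05; 3: μ=1.2, E[X²]=2.88.
E[X] = 0.41·6.15 + 0.25·12.6 + 0.34·1.2 = 6.0795.
E[X²] = 0.41·45.6633 + 0.25·164.05 + 0.34·2.88 = 60.7137.
Var(X) = E[X²] − (E[X])² = 60.7137 − 36.9603 = 23.7533.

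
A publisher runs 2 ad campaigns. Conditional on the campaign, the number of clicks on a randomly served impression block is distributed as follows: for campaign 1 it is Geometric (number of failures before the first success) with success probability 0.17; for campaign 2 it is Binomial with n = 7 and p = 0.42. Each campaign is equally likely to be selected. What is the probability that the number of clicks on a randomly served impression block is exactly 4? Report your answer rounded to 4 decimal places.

Conditional on each campaign, P(X = 4): 1: 0.0806791; 2: 0.212495.
By total probability, P(X = 4) = 0.5·0.0806791 + 0.5·0.212495 = 0.146587.

0.1466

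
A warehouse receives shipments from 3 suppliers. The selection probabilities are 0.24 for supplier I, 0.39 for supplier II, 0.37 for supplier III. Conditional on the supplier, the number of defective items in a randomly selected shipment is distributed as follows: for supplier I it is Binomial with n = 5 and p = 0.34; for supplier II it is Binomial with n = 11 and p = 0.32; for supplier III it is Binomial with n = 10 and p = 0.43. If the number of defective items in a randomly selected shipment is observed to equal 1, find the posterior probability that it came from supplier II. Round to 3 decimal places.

Likelihoods P(X=1 | ·): I: 0.322571; II: 0.0744101; III: 0.0273113.
Posterior ∝ prior × likelihood. Numerator for II: 0.39·0.0744101 = 0.0290199.
Normalizing constant: 0.24·0.322571 + 0.39·0.0744101 + 0.37·0.0273113 = 0.116542.
P(II | observation) = 0.0290199 / 0.116542 = 0.249008.

0.249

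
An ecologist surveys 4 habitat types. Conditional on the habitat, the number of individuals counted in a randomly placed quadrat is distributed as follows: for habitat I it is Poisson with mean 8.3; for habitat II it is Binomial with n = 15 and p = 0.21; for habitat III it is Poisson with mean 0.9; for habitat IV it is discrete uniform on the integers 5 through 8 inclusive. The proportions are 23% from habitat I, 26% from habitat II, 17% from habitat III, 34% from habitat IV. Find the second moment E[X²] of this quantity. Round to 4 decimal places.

36.0613

For each component E[X²] = Var + (mean)², giving I: 77.19; II: 12.411; III: 1.71; IV: 43.5.
Overall E[X²] = 0.23·77.19 + 0.26·12.411 + 0.17·1.71 + 0.34·43.5 = 36.0613.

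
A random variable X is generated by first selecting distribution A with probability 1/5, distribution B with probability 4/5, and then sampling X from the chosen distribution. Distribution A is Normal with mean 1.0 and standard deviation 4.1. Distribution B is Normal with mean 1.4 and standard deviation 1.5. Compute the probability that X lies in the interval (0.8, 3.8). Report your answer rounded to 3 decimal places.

0.535

Conditional on each component, P(0.8 < X < 3.8): A: 0.272126; B: 0.600622.
By total probability, P(0.8 < X < 3.8) = 0.2·0.272126 + 0.8·0.600622 = 0.534923.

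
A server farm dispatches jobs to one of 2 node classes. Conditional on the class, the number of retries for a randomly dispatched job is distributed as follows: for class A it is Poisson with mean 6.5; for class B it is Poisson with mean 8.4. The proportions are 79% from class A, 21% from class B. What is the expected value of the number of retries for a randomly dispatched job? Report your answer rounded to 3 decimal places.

6.899

Component means — A: 6.5; B: 8.4.
E[X] = 0.79·6.5 + 0.21·8.4 = 6.899.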